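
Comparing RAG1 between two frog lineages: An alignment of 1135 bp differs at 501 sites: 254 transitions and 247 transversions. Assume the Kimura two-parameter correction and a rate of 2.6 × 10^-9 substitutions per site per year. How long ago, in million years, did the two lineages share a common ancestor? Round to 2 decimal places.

P = 254/1135 ≈ 0.223789 and Q = 247/1135 ≈ 0.217621.
Under the Kimura two-parameter model, d = −½ ln(1 − 2P − Q) − ¼ ln(1 − 2Q).
1 − 2P − Q = 0.334801, giving −½ ln(0.334801) = 0.547109.
1 − 2Q = 0.564758, giving −¼ ln(0.564758) = 0.142839.
d = 0.547109 + 0.142839 = 0.689948.
Under a molecular clock d = 2μt, so t = d/(2μ) = 0.689948 / (2 × 2.6 × 10^-9) = 132.68 million years.

132.68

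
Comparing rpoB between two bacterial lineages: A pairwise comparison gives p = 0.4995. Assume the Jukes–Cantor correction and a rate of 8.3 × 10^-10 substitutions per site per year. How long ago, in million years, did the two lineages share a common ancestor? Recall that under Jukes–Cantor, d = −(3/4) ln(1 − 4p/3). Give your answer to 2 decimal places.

495.46

d = −(3/4) ln(1 − 4p/3) = −0.75 ln(1 − 0.666) = −0.75 ln(0.334)
  = −0.75 × (-1.096614) = 0.822461 substitutions/site.
Under a molecular clock d = 2μt, so t = d/(2μ) = 0.822461 / (2 × 8.3 × 10^-10) = 495.46 million years.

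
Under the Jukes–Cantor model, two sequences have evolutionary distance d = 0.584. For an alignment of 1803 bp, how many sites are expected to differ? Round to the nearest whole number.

Invert JC69: p = (3/4)(1 − e^(−4d/3)) = 0.75 × (1 − e^(-0.778667)) = 0.75 × (1 − 0.459017) = 0.405737.
Expected differing sites = pL ≈ 0.405737 × 1803 = 731.543811 ≈ 732.

732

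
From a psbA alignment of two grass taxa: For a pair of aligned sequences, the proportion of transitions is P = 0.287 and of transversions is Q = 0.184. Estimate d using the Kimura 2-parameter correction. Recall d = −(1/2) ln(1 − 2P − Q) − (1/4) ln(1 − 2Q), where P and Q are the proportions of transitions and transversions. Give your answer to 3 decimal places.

0.824

Under the Kimura two-parameter model, d = −½ ln(1 − 2P − Q) − ¼ ln(1 − 2Q).
1 − 2P − Q = 0.242, giving −½ ln(0.242) = 0.709409.
1 − 2Q = 0.632, giving −¼ ln(0.632) = 0.114716.
d = 0.709409 + 0.114716 = 0.824125.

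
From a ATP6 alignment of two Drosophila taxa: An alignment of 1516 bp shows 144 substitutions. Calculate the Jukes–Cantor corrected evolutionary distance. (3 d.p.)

p = 144/1516 ≈ 0.094987.
d = −(3/4) ln(1 − 4p/3) = −0.75 ln(1 − 0.126649) = −0.75 ln(0.873351)
  = −0.75 × (-0.135418) = 0.101564 substitutions/site.

0.102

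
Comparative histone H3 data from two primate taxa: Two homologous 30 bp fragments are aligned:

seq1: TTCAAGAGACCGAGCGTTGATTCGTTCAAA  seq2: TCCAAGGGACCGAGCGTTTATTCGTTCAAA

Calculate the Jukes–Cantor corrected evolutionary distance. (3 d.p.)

The sequences differ at 3 of 30 sites (2, 7, 19), so p = 3/30 = 0.1.
d = −(3/4) ln(1 − 4p/3) = −0.75 ln(1 − 0.133333) = −0.75 ln(0.866667)
  = −0.75 × (-0.143100) = 0.107325 substitutions/site.

0.107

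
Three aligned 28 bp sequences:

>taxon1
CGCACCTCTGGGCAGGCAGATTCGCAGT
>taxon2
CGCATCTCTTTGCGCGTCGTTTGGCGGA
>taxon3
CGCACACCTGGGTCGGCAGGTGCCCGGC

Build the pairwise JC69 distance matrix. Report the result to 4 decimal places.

d(taxon1,taxon2) = 0.5565, d(taxon1,taxon3) = 0.4197, d(taxon2,taxon3) = 0.9396

taxon1–taxon2: 11/28 sites differ → p ≈ 0.392857, d = −0.75 ln(1 − 0.523809) = 0.556452 ≈ 0.5565.
taxon1–taxon3: 9/28 sites differ → p ≈ 0.321429, d = −0.75 ln(1 − 0.428572) = 0.419713 ≈ 0.4197.
taxon2–taxon3: 15/28 sites differ → p ≈ 0.535714, d = −0.75 ln(1 − 0.714285) = 0.939570 ≈ 0.9396.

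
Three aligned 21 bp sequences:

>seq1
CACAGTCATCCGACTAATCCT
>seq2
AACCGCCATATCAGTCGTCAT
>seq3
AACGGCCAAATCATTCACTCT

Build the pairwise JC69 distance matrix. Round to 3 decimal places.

seq1–seq2: 10/21 sites differ → p ≈ 0.47619, d = −0.75 ln(1 − 0.63492) = 0.755729 ≈ 0.756.
seq1–seq3: 11/21 sites differ → p ≈ 0.52381, d = −0.75 ln(1 − 0.698413) = 0.899023 ≈ 0.899.
seq2–seq3: 7/21 sites differ → p ≈ 0.333333, d = −0.75 ln(1 − 0.444444) = 0.440839 ≈ 0.441.

d(seq1,seq2) = 0.756, d(seq1,seq3) = 0.899, d(seq2,seq3) = 0.441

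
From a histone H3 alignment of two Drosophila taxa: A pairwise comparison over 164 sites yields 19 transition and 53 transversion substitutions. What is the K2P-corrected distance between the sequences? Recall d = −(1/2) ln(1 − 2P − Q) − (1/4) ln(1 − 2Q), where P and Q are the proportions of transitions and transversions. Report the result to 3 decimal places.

0.665

P = 19/164 ≈ 0.115854 and Q = 53/164 ≈ 0.323171.
Under the Kimura two-parameter model, d = −½ ln(1 − 2P − Q) − ¼ ln(1 − 2Q).
1 − 2P − Q = 0.445121, giving −½ ln(0.445121) = 0.404705.
1 − 2Q = 0.353658, giving −¼ ln(0.353658) = 0.259856.
d = 0.404705 + 0.259856 = 0.664561.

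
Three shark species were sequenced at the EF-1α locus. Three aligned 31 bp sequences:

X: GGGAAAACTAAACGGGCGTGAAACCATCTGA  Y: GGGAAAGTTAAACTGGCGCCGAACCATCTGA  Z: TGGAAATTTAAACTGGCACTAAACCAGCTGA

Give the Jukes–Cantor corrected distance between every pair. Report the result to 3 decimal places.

d(X,Y) = 0.224, d(X,Z) = 0.316, d(Y,Z) = 0.224

X–Y: 6/31 sites differ → p ≈ 0.193548, d = −0.75 ln(1 − 0.258064) = 0.223869 ≈ 0.224.
X–Z: 8/31 sites differ → p ≈ 0.258065, d = −0.75 ln(1 − 0.344087) = 0.316295 ≈ 0.316.
Y–Z: 6/31 sites differ → p ≈ 0.193548, d = −0.75 ln(1 − 0.258064) = 0.223869 ≈ 0.224.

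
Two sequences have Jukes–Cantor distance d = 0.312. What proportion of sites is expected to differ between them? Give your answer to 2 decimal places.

0.26

p = (3/4)(1 − e^(−4d/3)) = 0.75 × (1 − e^(-0.416)) = 0.75 × (1 − 0.659680) = 0.255240.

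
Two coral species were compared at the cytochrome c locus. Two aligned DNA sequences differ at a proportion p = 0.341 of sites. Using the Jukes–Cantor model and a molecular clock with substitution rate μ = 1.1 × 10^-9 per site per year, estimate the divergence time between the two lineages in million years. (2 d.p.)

d = −(3/4) ln(1 − 4p/3) = −0.75 ln(1 − 0.454667) = −0.75 ln(0.545333)
  = −0.75 × (-0.606359) = 0.454769 substitutions/site.
Under a molecular clock d = 2μt, so t = d/(2μ) = 0.454769 / (2 × 1.1 × 10^-9) = 206.71 million years.

206.71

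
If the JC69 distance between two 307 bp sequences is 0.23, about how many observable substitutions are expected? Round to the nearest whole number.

Invert JC69: p = (3/4)(1 − e^(−4d/3)) = 0.75 × (1 − e^(-0.306667)) = 0.75 × (1 − 0.735896) = 0.198078.
Expected differing sites = pL ≈ 0.198078 × 307 = 60.809946 ≈ 61.

61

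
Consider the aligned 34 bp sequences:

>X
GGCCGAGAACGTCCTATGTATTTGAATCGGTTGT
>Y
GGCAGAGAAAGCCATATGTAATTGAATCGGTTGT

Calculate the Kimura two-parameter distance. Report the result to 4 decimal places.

0.1641

Of 34 sites, 1 differences are transitions and 4 are transversions, so P = 1/34 ≈ 0.029412 and Q = 4/34 ≈ 0.117647.
Under the Kimura two-parameter model, d = −½ ln(1 − 2P − Q) − ¼ ln(1 − 2Q).
1 − 2P − Q = 0.823529, giving −½ ln(0.823529) = 0.097078.
1 − 2Q = 0.764706, giving −¼ ln(0.764706) = 0.067066.
d = 0.097078 + 0.067066 = 0.164144.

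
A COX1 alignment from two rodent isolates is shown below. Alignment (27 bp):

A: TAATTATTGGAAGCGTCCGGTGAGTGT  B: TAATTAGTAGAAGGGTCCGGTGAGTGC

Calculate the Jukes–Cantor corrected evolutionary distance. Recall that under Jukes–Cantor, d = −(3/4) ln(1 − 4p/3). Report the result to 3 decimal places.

The sequences differ at 4 of 27 sites (7, 9, 14, 27), so p = 4/27 ≈ 0.148148.
d = −(3/4) ln(1 − 4p/3) = −0.75 ln(1 − 0.197531) = −0.75 ln(0.802469)
  = −0.75 × (-0.220062) = 0.165047 substitutions/site.

0.165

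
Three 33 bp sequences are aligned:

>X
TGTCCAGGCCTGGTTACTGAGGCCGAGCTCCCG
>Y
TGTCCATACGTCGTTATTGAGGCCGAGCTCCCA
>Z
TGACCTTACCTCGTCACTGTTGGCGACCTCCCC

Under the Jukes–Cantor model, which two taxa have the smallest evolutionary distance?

X–Y: 6/33 differ, p = 0.182, d = 0.208.
X–Z: 11/33 differ, p = 0.333, d = 0.441.
Y–Z: 10/33 differ, p = 0.303, d = 0.388.
The smallest distance is between X and Y.

X and Y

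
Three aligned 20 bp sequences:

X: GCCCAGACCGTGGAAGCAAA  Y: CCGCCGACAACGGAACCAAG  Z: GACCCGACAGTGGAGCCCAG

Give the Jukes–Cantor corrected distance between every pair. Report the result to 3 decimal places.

d(X,Y) = 0.572, d(X,Z) = 0.471, d(Y,Z) = 0.471

X–Y: 8/20 sites differ → p = 0.4, d = −0.75 ln(1 − 0.533333) = 0.571605 ≈ 0.572.
X–Z: 7/20 sites differ → p = 0.35, d = −0.75 ln(1 − 0.466667) = 0.471457 ≈ 0.471.
Y–Z: 7/20 sites differ → p = 0.35, d = −0.75 ln(1 − 0.466667) = 0.471457 ≈ 0.471.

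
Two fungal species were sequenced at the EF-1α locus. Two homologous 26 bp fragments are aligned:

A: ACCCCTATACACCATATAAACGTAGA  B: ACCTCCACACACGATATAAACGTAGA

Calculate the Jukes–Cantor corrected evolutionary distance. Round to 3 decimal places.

The sequences differ at 4 of 26 sites (4, 6, 8, 13), so p = 4/26 ≈ 0.153846.
d = −(3/4) ln(1 − 4p/3) = −0.75 ln(1 − 0.205128) = −0.75 ln(0.794872)
  = −0.75 × (-0.229574) = 0.172181 substitutions/site.

0.172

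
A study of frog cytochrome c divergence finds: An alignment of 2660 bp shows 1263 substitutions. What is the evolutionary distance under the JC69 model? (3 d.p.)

p = 1263/2660 ≈ 0.474812.
d = −(3/4) ln(1 − 4p/3) = −0.75 ln(1 − 0.633083) = −0.75 ln(0.366917)
  = −0.75 × (-1.002620) = 0.751965 substitutions/site.

0.752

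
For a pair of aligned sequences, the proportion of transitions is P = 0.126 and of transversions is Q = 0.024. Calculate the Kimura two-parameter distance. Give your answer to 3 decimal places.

Under the Kimura two-parameter model, d = −½ ln(1 − 2P − Q) − ¼ ln(1 − 2Q).
1 − 2P − Q = 0.724, giving −½ ln(0.724) = 0.161482.
1 − 2Q = 0.952, giving −¼ ln(0.952) = 0.012298.
d = 0.161482 + 0.012298 = 0.173780.

0.174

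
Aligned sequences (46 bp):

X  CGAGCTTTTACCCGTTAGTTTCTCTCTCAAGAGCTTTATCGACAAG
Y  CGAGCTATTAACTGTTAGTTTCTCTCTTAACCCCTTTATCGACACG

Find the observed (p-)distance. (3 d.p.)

The sequences differ at 8 of 46 positions (sites 7, 11, 13, 28, 31, 32, 33, 45).
p = 8/46 = 0.173913… ≈ 0.174 (to 3 d.p.).

0.174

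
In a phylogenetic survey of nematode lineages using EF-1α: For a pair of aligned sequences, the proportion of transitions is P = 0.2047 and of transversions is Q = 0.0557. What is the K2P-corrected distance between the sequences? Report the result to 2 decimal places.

0.34

Under the Kimura two-parameter model, d = −½ ln(1 − 2P − Q) − ¼ ln(1 − 2Q).
1 − 2P − Q = 0.5349, giving −½ ln(0.5349) = 0.312838.
1 − 2Q = 0.8886, giving −¼ ln(0.8886) = 0.029527.
d = 0.312838 + 0.029527 = 0.342365.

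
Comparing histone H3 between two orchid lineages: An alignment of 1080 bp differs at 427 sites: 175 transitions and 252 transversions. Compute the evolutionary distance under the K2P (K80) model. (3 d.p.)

0.565

P = 175/1080 ≈ 0.162037 and Q = 252/1080 ≈ 0.233333.
Under the Kimura two-parameter model, d = −½ ln(1 − 2P − Q) − ¼ ln(1 − 2Q).
1 − 2P − Q = 0.442593, giving −½ ln(0.442593) = 0.407552.
1 − 2Q = 0.533334, giving −¼ ln(0.533334) = 0.157152.
d = 0.407552 + 0.157152 = 0.564704.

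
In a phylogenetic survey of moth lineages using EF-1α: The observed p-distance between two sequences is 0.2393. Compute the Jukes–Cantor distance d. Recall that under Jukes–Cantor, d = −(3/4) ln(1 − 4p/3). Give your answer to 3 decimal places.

0.288

d = −(3/4) ln(1 − 4p/3) = −0.75 ln(1 − 0.319067) = −0.75 ln(0.680933)
  = −0.75 × (-0.384291) = 0.288218 substitutions/site.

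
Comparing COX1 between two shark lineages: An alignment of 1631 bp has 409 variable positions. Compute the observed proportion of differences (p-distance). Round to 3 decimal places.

0.251

p = 409/1631 = 0.250766… ≈ 0.251 (to 3 d.p.).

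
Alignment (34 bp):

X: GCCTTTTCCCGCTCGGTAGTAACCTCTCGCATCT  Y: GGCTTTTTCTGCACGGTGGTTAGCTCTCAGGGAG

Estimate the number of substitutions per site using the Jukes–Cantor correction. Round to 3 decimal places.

The sequences differ at 13 of 34 sites, so p = 13/34 ≈ 0.382353.
d = −(3/4) ln(1 − 4p/3) = −0.75 ln(1 − 0.509804) = −0.75 ln(0.490196)
  = −0.75 × (-0.712950) = 0.534713 substitutions/site.

0.535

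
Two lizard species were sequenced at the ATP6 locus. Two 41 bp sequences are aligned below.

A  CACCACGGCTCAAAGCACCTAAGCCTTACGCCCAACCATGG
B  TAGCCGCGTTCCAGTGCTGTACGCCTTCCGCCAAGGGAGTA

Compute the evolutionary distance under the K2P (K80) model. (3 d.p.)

0.953

Of 41 sites, 6 differences are transitions and 16 are transversions, so P = 6/41 ≈ 0.146341 and Q = 16/41 ≈ 0.390244.
Under the Kimura two-parameter model, d = −½ ln(1 − 2P − Q) − ¼ ln(1 − 2Q).
1 − 2P − Q = 0.317074, giving −½ ln(0.317074) = 0.574310.
1 − 2Q = 0.219512, giving −¼ ln(0.219512) = 0.379087.
d = 0.574310 + 0.379087 = 0.953397.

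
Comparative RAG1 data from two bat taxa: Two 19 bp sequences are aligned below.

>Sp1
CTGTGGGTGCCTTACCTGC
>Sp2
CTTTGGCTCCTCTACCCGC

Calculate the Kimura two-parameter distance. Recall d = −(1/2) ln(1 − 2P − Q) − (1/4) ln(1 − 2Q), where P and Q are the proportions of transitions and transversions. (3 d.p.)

Of 19 sites, 3 differences are transitions and 3 are transversions, so P = 3/19 ≈ 0.157895 and Q = 3/19 ≈ 0.157895.
Under the Kimura two-parameter model, d = −½ ln(1 − 2P − Q) − ¼ ln(1 − 2Q).
1 − 2P − Q = 0.526315, giving −½ ln(0.526315) = 0.320928.
1 − 2Q = 0.68421, giving −¼ ln(0.68421) = 0.094873.
d = 0.320928 + 0.094873 = 0.415801.

0.416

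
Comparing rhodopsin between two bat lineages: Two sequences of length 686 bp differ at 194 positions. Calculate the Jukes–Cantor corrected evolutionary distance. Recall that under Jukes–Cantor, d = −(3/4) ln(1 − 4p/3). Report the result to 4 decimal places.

p = 194/686 ≈ 0.282799.
d = −(3/4) ln(1 − 4p/3) = −0.75 ln(1 − 0.377065) = −0.75 ln(0.622935)
  = −0.75 × (-0.473313) = 0.354985 substitutions/site.

0.3550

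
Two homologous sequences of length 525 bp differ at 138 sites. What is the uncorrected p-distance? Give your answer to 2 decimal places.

p = 138/525 = 0.262857… ≈ 0.26 (to 2 d.p.).

0.26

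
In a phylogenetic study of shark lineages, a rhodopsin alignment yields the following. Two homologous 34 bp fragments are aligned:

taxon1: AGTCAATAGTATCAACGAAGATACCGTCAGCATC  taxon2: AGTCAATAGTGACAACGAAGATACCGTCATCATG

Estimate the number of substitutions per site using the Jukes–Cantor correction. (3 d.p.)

0.128

The sequences differ at 4 of 34 sites (11, 12, 30, 34), so p = 4/34 ≈ 0.117647.
d = −(3/4) ln(1 − 4p/3) = −0.75 ln(1 − 0.156863) = −0.75 ln(0.843137)
  = −0.75 × (-0.170626) = 0.127970 substitutions/site.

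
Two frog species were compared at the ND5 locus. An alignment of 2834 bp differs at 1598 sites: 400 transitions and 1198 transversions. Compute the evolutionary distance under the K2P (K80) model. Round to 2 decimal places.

P = 400/2834 ≈ 0.141143 and Q = 1198/2834 ≈ 0.422724.
Under the Kimura two-parameter model, d = −½ ln(1 − 2P − Q) − ¼ ln(1 − 2Q).
1 − 2P − Q = 0.29499, giving −½ ln(0.29499) = 0.610407.
1 − 2Q = 0.154552, giving −¼ ln(0.154552) = 0.466806.
d = 0.610407 + 0.466806 = 1.077213.

1.08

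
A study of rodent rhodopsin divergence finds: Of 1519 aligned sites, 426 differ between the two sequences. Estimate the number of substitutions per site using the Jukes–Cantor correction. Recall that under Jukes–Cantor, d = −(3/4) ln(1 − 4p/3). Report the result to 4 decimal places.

0.3512

p = 426/1519 ≈ 0.280448.
d = −(3/4) ln(1 − 4p/3) = −0.75 ln(1 − 0.373931) = −0.75 ln(0.626069)
  = −0.75 × (-0.468295) = 0.351221 substitutions/site.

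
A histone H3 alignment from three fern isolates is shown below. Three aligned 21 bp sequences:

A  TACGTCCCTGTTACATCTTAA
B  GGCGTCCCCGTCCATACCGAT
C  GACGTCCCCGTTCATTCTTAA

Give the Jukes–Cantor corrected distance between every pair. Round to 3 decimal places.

A–B: 11/21 sites differ → p ≈ 0.52381, d = −0.75 ln(1 − 0.698413) = 0.899023 ≈ 0.899.
A–C: 5/21 sites differ → p ≈ 0.238095, d = −0.75 ln(1 − 0.31746) = 0.286451 ≈ 0.286.
B–C: 6/21 sites differ → p ≈ 0.285714, d = −0.75 ln(1 − 0.380952) = 0.359679 ≈ 0.360.

d(A,B) = 0.899, d(A,C) = 0.286, d(B,C) = 0.360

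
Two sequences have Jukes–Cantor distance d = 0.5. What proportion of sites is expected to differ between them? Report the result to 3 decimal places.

p = (3/4)(1 − e^(−4d/3)) = 0.75 × (1 − e^(-0.666667)) = 0.75 × (1 − 0.513417) = 0.364937.

0.365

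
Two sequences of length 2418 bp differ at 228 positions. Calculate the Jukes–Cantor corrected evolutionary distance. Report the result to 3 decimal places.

0.101

p = 228/2418 ≈ 0.094293.
d = −(3/4) ln(1 − 4p/3) = −0.75 ln(1 − 0.125724) = −0.75 ln(0.874276)
  = −0.75 × (-0.134359) = 0.100769 substitutions/site.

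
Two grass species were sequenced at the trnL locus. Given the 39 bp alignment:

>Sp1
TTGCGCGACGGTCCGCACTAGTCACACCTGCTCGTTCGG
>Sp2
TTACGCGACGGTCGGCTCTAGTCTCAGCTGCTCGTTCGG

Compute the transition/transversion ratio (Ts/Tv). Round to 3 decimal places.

0.250

Transitions are A↔G and C↔T; transversions are all other mismatches.
Transitions: 1. Transversions: 4.
R = 1/4 = 0.250.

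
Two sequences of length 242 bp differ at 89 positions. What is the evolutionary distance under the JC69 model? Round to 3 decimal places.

p = 89/242 ≈ 0.367769.
d = −(3/4) ln(1 − 4p/3) = −0.75 ln(1 − 0.490359) = −0.75 ln(0.509641)
  = −0.75 × (-0.674049) = 0.505537 substitutions/site.

0.506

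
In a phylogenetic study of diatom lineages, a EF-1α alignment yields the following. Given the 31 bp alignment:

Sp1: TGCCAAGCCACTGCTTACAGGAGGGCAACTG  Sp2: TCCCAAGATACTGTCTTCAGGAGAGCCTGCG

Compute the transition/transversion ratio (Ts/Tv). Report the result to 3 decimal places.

Transitions are A↔G and C↔T; transversions are all other mismatches.
Transitions: 5. Transversions: 6.
R = 5/6 = 0.833333… ≈ 0.833 (to 3 d.p.).

0.833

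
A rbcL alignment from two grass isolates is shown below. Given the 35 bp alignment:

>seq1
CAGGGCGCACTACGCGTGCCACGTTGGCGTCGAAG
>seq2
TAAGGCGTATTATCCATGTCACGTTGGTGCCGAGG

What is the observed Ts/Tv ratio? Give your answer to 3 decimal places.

Transitions are A↔G and C↔T; transversions are all other mismatches.
Transitions: 10. Transversions: 1.
R = 10/1 = 10.000.

10.000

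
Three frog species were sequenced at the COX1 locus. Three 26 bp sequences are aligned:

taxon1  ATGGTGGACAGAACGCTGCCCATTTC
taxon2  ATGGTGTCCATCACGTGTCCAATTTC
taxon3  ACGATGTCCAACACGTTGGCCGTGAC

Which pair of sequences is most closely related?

taxon1–taxon2: 8/26 differ, p = 0.308, d = 0.396.
taxon1–taxon3: 11/26 differ, p = 0.423, d = 0.623.
taxon2–taxon3: 10/26 differ, p = 0.385, d = 0.539.
The smallest distance is between taxon1 and taxon2.

taxon1 and taxon2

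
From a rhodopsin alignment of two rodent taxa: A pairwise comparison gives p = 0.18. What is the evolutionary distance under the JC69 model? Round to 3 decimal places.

0.206

d = −(3/4) ln(1 − 4p/3) = −0.75 ln(1 − 0.24) = −0.75 ln(0.76)
  = −0.75 × (-0.274437) = 0.205828 substitutions/site.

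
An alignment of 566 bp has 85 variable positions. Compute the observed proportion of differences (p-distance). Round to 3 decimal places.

0.150

p = 85/566 = 0.150176… ≈ 0.150 (to 3 d.p.).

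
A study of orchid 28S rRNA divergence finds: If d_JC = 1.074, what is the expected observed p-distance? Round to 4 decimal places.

0.5709

p = (3/4)(1 − e^(−4d/3)) = 0.75 × (1 − e^(-1.432)) = 0.75 × (1 − 0.238831) = 0.570877.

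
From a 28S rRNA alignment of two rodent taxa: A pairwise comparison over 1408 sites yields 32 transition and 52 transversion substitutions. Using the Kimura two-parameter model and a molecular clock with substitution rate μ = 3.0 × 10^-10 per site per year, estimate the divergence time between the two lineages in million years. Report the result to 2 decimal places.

103.62

P = 32/1408 ≈ 0.022727 and Q = 52/1408 ≈ 0.036932.
Under the Kimura two-parameter model, d = −½ ln(1 − 2P − Q) − ¼ ln(1 − 2Q).
1 − 2P − Q = 0.917614, giving −½ ln(0.917614) = 0.042989.
1 − 2Q = 0.926136, giving −¼ ln(0.926136) = 0.019184.
d = 0.042989 + 0.019184 = 0.062173.
Under a molecular clock d = 2μt, so t = d/(2μ) = 0.062173 / (2 × 3.0 × 10^-10) = 103.62 million years.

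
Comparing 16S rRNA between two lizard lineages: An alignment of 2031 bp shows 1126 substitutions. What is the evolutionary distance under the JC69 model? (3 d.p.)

p = 1126/2031 ≈ 0.554407.
d = −(3/4) ln(1 − 4p/3) = −0.75 ln(1 − 0.739209) = −0.75 ln(0.260791)
  = −0.75 × (-1.344036) = 1.008027 substitutions/site.

1.008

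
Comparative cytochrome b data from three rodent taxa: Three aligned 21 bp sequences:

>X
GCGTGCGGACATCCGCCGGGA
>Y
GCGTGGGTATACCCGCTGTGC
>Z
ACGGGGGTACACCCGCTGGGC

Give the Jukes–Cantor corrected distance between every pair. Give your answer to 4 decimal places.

X–Y: 7/21 sites differ → p ≈ 0.333333, d = −0.75 ln(1 − 0.444444) = 0.440839 ≈ 0.4408.
X–Z: 7/21 sites differ → p ≈ 0.333333, d = −0.75 ln(1 − 0.444444) = 0.440839 ≈ 0.4408.
Y–Z: 4/21 sites differ → p ≈ 0.190476, d = −0.75 ln(1 − 0.253968) = 0.219740 ≈ 0.2197.

d(X,Y) = 0.4408, d(X,Z) = 0.4408, d(Y,Z) = 0.2197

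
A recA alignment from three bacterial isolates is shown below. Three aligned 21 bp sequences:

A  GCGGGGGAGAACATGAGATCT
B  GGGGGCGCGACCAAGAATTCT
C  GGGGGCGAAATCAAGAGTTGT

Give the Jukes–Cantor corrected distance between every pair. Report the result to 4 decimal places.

A–B: 7/21 sites differ → p ≈ 0.333333, d = −0.75 ln(1 − 0.444444) = 0.440839 ≈ 0.4408.
A–C: 7/21 sites differ → p ≈ 0.333333, d = −0.75 ln(1 − 0.444444) = 0.440839 ≈ 0.4408.
B–C: 5/21 sites differ → p ≈ 0.238095, d = −0.75 ln(1 − 0.31746) = 0.286451 ≈ 0.2865.

d(A,B) = 0.4408, d(A,C) = 0.4408, d(B,C) = 0.2865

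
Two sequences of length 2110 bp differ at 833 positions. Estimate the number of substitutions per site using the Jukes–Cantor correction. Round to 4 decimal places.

p = 833/2110 ≈ 0.394787.
d = −(3/4) ln(1 − 4p/3) = −0.75 ln(1 − 0.526383) = −0.75 ln(0.473617)
  = −0.75 × (-0.747356) = 0.560517 substitutions/site.

0.5605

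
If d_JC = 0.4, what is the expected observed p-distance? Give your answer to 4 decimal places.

0.3100

p = (3/4)(1 − e^(−4d/3)) = 0.75 × (1 − e^(-0.533333)) = 0.75 × (1 − 0.586646) = 0.310016.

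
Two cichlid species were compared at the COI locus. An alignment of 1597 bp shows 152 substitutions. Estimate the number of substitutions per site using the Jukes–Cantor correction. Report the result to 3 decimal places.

0.102

p = 152/1597 ≈ 0.095178.
d = −(3/4) ln(1 − 4p/3) = −0.75 ln(1 − 0.126904) = −0.75 ln(0.873096)
  = −0.75 × (-0.135710) = 0.101783 substitutions/site.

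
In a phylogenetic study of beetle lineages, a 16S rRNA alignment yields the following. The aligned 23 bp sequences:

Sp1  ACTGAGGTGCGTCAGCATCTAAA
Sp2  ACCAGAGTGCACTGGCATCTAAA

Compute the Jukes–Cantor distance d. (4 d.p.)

The sequences differ at 8 of 23 sites (3, 4, 5, 6, 11, 12, 13, 14), so p = 8/23 ≈ 0.347826.
d = −(3/4) ln(1 − 4p/3) = −0.75 ln(1 − 0.463768) = −0.75 ln(0.536232)
  = −0.75 × (-0.623188) = 0.467391 substitutions/site.

0.4674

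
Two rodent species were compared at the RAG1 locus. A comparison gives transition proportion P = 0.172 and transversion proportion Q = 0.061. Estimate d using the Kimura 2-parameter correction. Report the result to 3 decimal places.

Under the Kimura two-parameter model, d = −½ ln(1 − 2P − Q) − ¼ ln(1 − 2Q).
1 − 2P − Q = 0.595, giving −½ ln(0.595) = 0.259597.
1 − 2Q = 0.878, giving −¼ ln(0.878) = 0.032527.
d = 0.259597 + 0.032527 = 0.292124.

0.292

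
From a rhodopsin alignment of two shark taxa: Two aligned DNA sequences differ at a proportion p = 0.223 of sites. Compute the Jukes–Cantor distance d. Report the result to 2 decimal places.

0.26

d = −(3/4) ln(1 − 4p/3) = −0.75 ln(1 − 0.297333) = −0.75 ln(0.702667)
  = −0.75 × (-0.352872) = 0.264654 substitutions/site.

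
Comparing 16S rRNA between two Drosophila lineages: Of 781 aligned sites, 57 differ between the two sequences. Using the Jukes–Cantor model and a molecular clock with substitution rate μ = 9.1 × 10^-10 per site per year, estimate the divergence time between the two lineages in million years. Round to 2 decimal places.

42.19

p = 57/781 ≈ 0.072983.
d = −(3/4) ln(1 − 4p/3) = −0.75 ln(1 − 0.097311) = −0.75 ln(0.902689)
  = −0.75 × (-0.102377) = 0.076783 substitutions/site.
Under a molecular clock d = 2μt, so t = d/(2μ) = 0.076783 / (2 × 9.1 × 10^-10) = 42.19 million years.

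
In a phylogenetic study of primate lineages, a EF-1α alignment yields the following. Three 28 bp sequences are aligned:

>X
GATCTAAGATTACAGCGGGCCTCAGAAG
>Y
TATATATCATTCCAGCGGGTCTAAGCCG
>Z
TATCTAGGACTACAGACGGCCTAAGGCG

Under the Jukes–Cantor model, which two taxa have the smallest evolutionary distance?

X and Z

X–Y: 9/28 differ, p = 0.321, d = 0.420.
X–Z: 8/28 differ, p = 0.286, d = 0.360.
Y–Z: 9/28 differ, p = 0.321, d = 0.420.
The smallest distance is between X and Z.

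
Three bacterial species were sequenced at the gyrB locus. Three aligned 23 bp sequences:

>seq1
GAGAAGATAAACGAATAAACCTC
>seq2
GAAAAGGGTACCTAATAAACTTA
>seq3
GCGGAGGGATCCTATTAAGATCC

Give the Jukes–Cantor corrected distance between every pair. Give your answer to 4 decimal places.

d(seq1,seq2) = 0.4674, d(seq1,seq3) = 0.8922, d(seq2,seq3) = 0.6501

seq1–seq2: 8/23 sites differ → p ≈ 0.347826, d = −0.75 ln(1 − 0.463768) = 0.467391 ≈ 0.4674.
seq1–seq3: 12/23 sites differ → p ≈ 0.521739, d = −0.75 ln(1 − 0.695652) = 0.892188 ≈ 0.8922.
seq2–seq3: 10/23 sites differ → p ≈ 0.434783, d = −0.75 ln(1 − 0.579711) = 0.650110 ≈ 0.6501.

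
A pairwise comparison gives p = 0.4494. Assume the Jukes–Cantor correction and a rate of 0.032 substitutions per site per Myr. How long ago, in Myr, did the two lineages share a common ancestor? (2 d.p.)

10.71

d = −(3/4) ln(1 − 4p/3) = −0.75 ln(1 − 0.5992) = −0.75 ln(0.4008)
  = −0.75 × (-0.914293) = 0.685720 substitutions/site.
Under a molecular clock d = 2μt, so t = d/(2μ) = 0.685720 / (2 × 0.032) = 10.71 Myr.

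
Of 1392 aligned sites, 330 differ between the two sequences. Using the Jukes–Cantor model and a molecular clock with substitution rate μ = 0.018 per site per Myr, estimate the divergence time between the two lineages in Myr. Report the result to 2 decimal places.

p = 330/1392 ≈ 0.237069.
d = −(3/4) ln(1 − 4p/3) = −0.75 ln(1 − 0.316092) = −0.75 ln(0.683908)
  = −0.75 × (-0.379932) = 0.284949 substitutions/site.
Under a molecular clock d = 2μt, so t = d/(2μ) = 0.284949 / (2 × 0.018) = 7.92 Myr.

7.92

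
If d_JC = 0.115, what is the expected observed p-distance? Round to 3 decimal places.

p = (3/4)(1 − e^(−4d/3)) = 0.75 × (1 − e^(-0.153333)) = 0.75 × (1 − 0.857844) = 0.106617.

0.107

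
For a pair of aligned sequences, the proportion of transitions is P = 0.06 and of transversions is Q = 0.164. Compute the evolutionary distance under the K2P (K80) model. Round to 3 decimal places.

Under the Kimura two-parameter model, d = −½ ln(1 − 2P − Q) − ¼ ln(1 − 2Q).
1 − 2P − Q = 0.716, giving −½ ln(0.716) = 0.167038.
1 − 2Q = 0.672, giving −¼ ln(0.672) = 0.099374.
d = 0.167038 + 0.099374 = 0.266412.

0.266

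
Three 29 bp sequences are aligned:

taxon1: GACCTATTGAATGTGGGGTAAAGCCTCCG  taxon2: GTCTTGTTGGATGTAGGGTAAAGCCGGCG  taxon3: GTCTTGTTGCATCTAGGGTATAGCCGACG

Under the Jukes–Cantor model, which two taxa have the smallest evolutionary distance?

taxon1–taxon2: 7/29 differ, p = 0.241, d = 0.291.
taxon1–taxon3: 9/29 differ, p = 0.310, d = 0.401.
taxon2–taxon3: 4/29 differ, p = 0.138, d = 0.152.
The smallest distance is between taxon2 and taxon3.

taxon2 and taxon3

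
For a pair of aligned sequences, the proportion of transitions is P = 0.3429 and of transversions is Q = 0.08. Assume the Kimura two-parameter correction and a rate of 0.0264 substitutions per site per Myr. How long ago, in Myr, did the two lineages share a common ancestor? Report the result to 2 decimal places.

Under the Kimura two-parameter model, d = −½ ln(1 − 2P − Q) − ¼ ln(1 − 2Q).
1 − 2P − Q = 0.2342, giving −½ ln(0.2342) = 0.725790.
1 − 2Q = 0.84, giving −¼ ln(0.84) = 0.043588.
d = 0.725790 + 0.043588 = 0.769378.
Under a molecular clock d = 2μt, so t = d/(2μ) = 0.769378 / (2 × 0.0264) = 14.57 Myr.

14.57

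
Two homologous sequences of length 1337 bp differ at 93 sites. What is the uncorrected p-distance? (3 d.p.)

0.070

p = 93/1337 = 0.069558… ≈ 0.070 (to 3 d.p.).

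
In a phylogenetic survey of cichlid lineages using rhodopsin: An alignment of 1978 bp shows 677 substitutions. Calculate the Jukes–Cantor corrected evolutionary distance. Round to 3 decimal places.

p = 677/1978 ≈ 0.342265.
d = −(3/4) ln(1 − 4p/3) = −0.75 ln(1 − 0.456353) = −0.75 ln(0.543647)
  = −0.75 × (-0.609455) = 0.457091 substitutions/site.

0.457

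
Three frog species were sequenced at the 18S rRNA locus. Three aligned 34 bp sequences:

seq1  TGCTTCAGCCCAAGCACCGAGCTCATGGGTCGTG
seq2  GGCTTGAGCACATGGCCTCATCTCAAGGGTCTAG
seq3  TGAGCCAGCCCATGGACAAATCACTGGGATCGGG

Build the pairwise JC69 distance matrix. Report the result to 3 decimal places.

seq1–seq2: 12/34 sites differ → p ≈ 0.352941, d = −0.75 ln(1 − 0.470588) = 0.476991 ≈ 0.477.
seq1–seq3: 13/34 sites differ → p ≈ 0.382353, d = −0.75 ln(1 − 0.509804) = 0.534712 ≈ 0.535.
seq2–seq3: 15/34 sites differ → p ≈ 0.441176, d = −0.75 ln(1 − 0.588235) = 0.665477 ≈ 0.665.

d(seq1,seq2) = 0.477, d(seq1,seq3) = 0.535, d(seq2,seq3) = 0.665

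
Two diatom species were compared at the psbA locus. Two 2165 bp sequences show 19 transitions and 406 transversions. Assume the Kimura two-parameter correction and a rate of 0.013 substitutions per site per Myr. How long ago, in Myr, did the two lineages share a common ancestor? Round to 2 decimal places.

8.93

P = 19/2165 ≈ 0.008776 and Q = 406/2165 ≈ 0.187529.
Under the Kimura two-parameter model, d = −½ ln(1 − 2P − Q) − ¼ ln(1 − 2Q).
1 − 2P − Q = 0.794919, giving −½ ln(0.794919) = 0.114758.
1 − 2Q = 0.624942, giving −¼ ln(0.624942) = 0.117524.
d = 0.114758 + 0.117524 = 0.232282.
Under a molecular clock d = 2μt, so t = d/(2μ) = 0.232282 / (2 × 0.013) = 8.93 Myr.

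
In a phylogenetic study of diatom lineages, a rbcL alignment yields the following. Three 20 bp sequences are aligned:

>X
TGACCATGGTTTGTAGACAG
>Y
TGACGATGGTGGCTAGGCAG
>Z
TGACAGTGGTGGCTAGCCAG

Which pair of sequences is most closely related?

Y and Z

X–Y: 5/20 differ, p = 0.250, d = 0.304.
X–Z: 6/20 differ, p = 0.300, d = 0.383.
Y–Z: 3/20 differ, p = 0.150, d = 0.167.
The smallest distance is between Y and Z.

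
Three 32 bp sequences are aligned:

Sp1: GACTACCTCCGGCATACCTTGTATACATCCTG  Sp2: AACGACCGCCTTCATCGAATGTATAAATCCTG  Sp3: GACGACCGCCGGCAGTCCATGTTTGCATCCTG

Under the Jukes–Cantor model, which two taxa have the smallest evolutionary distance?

Sp1 and Sp3

Sp1–Sp2: 10/32 differ, p = 0.313, d = 0.404.
Sp1–Sp3: 7/32 differ, p = 0.219, d = 0.259.
Sp2–Sp3: 10/32 differ, p = 0.313, d = 0.404.
The smallest distance is between Sp1 and Sp3.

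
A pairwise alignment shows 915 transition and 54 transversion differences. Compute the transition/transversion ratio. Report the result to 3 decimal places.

R = 915/54 = 16.944444… ≈ 16.944 (to 3 d.p.).

16.944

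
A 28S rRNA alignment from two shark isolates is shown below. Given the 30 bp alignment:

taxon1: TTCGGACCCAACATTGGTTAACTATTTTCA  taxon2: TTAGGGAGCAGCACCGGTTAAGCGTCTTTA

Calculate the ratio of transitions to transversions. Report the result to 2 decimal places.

Transitions are A↔G and C↔T; transversions are all other mismatches.
Transitions: 8. Transversions: 4.
R = 8/4 = 2.00.

2.00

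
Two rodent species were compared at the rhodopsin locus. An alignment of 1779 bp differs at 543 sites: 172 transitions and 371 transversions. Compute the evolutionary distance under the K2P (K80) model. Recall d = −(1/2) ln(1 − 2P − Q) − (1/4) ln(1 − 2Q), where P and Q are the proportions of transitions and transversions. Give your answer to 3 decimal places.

P = 172/1779 ≈ 0.096684 and Q = 371/1779 ≈ 0.208544.
Under the Kimura two-parameter model, d = −½ ln(1 − 2P − Q) − ¼ ln(1 − 2Q).
1 − 2P − Q = 0.598088, giving −½ ln(0.598088) = 0.257009.
1 − 2Q = 0.582912, giving −¼ ln(0.582912) = 0.134930.
d = 0.257009 + 0.134930 = 0.391939.

0.392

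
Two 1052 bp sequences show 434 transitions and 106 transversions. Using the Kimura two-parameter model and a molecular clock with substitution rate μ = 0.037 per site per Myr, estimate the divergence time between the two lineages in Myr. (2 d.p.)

18.34

P = 434/1052 ≈ 0.412548 and Q = 106/1052 ≈ 0.10076.
Under the Kimura two-parameter model, d = −½ ln(1 − 2P − Q) − ¼ ln(1 − 2Q).
1 − 2P − Q = 0.074144, giving −½ ln(0.074144) = 1.300873.
1 − 2Q = 0.79848, giving −¼ ln(0.79848) = 0.056261.
d = 1.300873 + 0.056261 = 1.357134.
Under a molecular clock d = 2μt, so t = d/(2μ) = 1.357134 / (2 × 0.037) = 18.34 Myr.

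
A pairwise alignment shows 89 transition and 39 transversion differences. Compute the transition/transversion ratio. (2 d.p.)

R = 89/39 = 2.282051… ≈ 2.28 (to 2 d.p.).

2.28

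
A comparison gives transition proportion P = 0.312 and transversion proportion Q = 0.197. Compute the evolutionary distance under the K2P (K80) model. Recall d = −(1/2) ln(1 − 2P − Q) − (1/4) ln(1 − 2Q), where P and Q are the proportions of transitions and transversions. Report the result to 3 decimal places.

0.985

Under the Kimura two-parameter model, d = −½ ln(1 − 2P − Q) − ¼ ln(1 − 2Q).
1 − 2P − Q = 0.179, giving −½ ln(0.179) = 0.860185.
1 − 2Q = 0.606, giving −¼ ln(0.606) = 0.125219.
d = 0.860185 + 0.125219 = 0.985404.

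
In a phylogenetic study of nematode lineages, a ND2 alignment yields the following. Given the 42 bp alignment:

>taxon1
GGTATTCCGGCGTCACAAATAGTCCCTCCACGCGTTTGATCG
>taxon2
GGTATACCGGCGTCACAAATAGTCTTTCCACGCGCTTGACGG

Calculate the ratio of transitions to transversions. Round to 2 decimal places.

Transitions are A↔G and C↔T; transversions are all other mismatches.
Transitions: 4. Transversions: 2.
R = 4/2 = 2.00.

2.00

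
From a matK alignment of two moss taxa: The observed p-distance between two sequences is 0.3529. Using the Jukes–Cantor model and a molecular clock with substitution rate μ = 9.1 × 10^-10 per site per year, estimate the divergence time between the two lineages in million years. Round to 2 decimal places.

262.04

d = −(3/4) ln(1 − 4p/3) = −0.75 ln(1 − 0.470533) = −0.75 ln(0.529467)
  = −0.75 × (-0.635884) = 0.476913 substitutions/site.
Under a molecular clock d = 2μt, so t = d/(2μ) = 0.476913 / (2 × 9.1 × 10^-10) = 262.04 million years.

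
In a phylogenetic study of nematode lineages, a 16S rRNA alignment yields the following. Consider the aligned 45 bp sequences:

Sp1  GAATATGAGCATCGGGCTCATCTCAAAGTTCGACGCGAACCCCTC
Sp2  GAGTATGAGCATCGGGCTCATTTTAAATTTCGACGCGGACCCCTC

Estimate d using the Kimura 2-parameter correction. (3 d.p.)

0.123

Of 45 sites, 4 differences are transitions and 1 are transversions, so P = 4/45 ≈ 0.088889 and Q = 1/45 ≈ 0.022222.
Under the Kimura two-parameter model, d = −½ ln(1 − 2P − Q) − ¼ ln(1 − 2Q).
1 − 2P − Q = 0.8, giving −½ ln(0.8) = 0.111572.
1 − 2Q = 0.955556, giving −¼ ln(0.955556) = 0.011365.
d = 0.111572 + 0.011365 = 0.122937.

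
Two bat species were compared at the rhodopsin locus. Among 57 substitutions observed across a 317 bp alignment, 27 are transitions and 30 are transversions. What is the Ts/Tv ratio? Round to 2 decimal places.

0.90

R = 27/30 = 0.90.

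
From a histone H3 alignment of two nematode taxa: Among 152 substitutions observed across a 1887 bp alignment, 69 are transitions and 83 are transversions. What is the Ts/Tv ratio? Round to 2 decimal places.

R = 69/83 = 0.831325… ≈ 0.83 (to 2 d.p.).

0.83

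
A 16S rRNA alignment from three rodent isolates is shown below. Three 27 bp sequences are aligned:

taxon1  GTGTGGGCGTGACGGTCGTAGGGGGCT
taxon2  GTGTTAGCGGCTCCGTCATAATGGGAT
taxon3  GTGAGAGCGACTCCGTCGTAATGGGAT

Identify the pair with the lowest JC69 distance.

taxon1–taxon2: 10/27 differ, p = 0.370, d = 0.511.
taxon1–taxon3: 9/27 differ, p = 0.333, d = 0.441.
taxon2–taxon3: 4/27 differ, p = 0.148, d = 0.165.
The smallest distance is between taxon2 and taxon3.

taxon2 and taxon3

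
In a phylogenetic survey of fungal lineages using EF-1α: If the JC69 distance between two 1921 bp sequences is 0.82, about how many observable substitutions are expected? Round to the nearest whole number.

Invert JC69: p = (3/4)(1 − e^(−4d/3)) = 0.75 × (1 − e^(-1.093333)) = 0.75 × (1 − 0.335098) = 0.498677.
Expected differing sites = pL ≈ 0.498677 × 1921 = 957.958517 ≈ 958.

958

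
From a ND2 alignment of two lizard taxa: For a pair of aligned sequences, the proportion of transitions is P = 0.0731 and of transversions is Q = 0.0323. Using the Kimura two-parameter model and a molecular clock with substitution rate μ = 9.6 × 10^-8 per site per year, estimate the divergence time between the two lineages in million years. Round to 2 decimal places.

Under the Kimura two-parameter model, d = −½ ln(1 − 2P − Q) − ¼ ln(1 − 2Q).
1 − 2P − Q = 0.8215, giving −½ ln(0.8215) = 0.098312.
1 − 2Q = 0.9354, giving −¼ ln(0.9354) = 0.016695.
d = 0.098312 + 0.016695 = 0.115007.
Under a molecular clock d = 2μt, so t = d/(2μ) = 0.115007 / (2 × 9.6 × 10^-8) = 0.60 million years.

0.60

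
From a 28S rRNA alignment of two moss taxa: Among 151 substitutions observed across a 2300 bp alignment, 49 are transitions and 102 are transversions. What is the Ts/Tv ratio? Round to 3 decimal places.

R = 49/102 = 0.480392… ≈ 0.480 (to 3 d.p.).

0.480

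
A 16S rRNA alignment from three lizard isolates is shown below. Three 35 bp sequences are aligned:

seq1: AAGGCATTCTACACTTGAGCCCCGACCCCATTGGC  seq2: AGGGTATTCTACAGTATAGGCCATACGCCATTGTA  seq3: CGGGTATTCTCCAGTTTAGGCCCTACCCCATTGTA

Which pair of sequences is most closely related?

seq1–seq2: 11/35 differ, p = 0.314, d = 0.407.
seq1–seq3: 10/35 differ, p = 0.286, d = 0.360.
seq2–seq3: 5/35 differ, p = 0.143, d = 0.158.
The smallest distance is between seq2 and seq3.

seq2 and seq3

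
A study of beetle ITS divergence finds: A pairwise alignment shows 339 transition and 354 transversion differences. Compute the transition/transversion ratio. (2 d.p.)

R = 339/354 = 0.957627… ≈ 0.96 (to 2 d.p.).

0.96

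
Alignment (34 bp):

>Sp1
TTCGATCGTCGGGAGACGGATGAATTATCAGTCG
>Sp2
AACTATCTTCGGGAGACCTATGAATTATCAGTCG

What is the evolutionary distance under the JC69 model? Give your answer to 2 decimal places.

The sequences differ at 6 of 34 sites (1, 2, 4, 8, 18, 19), so p = 6/34 ≈ 0.176471.
d = −(3/4) ln(1 − 4p/3) = −0.75 ln(1 − 0.235295) = −0.75 ln(0.764705)
  = −0.75 × (-0.268265) = 0.201199 substitutions/site.

0.20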